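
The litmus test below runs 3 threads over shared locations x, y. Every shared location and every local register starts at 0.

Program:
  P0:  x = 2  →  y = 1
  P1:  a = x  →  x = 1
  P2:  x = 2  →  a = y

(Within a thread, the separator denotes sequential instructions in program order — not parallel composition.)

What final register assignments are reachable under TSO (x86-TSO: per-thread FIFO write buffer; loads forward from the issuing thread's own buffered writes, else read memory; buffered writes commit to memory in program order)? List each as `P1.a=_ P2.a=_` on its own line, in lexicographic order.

P1.a=0 P2.a=0
P1.a=0 P2.a=1
P1.a=2 P2.a=0
P1.a=2 P2.a=1

outcome vector order: (P1.a,P2.a)
|TSO outcomes| = 4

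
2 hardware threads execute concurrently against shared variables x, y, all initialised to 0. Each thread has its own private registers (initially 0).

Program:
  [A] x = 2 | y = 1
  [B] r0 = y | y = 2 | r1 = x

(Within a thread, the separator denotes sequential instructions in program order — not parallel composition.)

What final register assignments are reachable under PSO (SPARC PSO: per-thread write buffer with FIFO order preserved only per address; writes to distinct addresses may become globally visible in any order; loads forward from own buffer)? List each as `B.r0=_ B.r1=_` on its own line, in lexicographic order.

B.r0=0 B.r1=0
B.r0=0 B.r1=2
B.r0=1 B.r1=0
B.r0=1 B.r1=2

outcome vector order: (B.r0,B.r1)
|PSO outcomes| = 4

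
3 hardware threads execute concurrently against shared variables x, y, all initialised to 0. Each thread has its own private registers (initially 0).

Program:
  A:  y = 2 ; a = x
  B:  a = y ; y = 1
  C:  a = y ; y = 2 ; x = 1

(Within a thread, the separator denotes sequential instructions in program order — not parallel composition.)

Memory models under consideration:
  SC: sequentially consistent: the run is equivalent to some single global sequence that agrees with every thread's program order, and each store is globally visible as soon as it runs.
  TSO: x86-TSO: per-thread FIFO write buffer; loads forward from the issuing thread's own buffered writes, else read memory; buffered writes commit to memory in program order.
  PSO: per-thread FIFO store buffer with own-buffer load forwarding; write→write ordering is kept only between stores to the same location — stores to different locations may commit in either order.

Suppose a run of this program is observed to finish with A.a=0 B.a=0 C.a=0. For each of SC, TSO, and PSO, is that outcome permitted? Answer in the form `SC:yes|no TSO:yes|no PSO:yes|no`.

SC:yes TSO:yes PSO:yes

outcome vector order: (A.a,B.a,C.a)
[SC] allowed = {0/0/0, 0/0/1, 0/0/2, 0/2/0, 0/2/1, 0/2/2, 1/0/0, 1/0/1, 1/0/2, 1/2/0, 1/2/1, 1/2/2}
[TSO] allowed = {0/0/0, 0/0/1, 0/0/2, 0/2/0, 0/2/1, 0/2/2, 1/0/0, 1/0/1, 1/0/2, 1/2/0, 1/2/1, 1/2/2}
[PSO] allowed = {0/0/0, 0/0/1, 0/0/2, 0/2/0, 0/2/1, 0/2/2, 1/0/0, 1/0/1, 1/0/2, 1/2/0, 1/2/1, 1/2/2}
target 0/0/0 ∈ {SC,TSO,PSO}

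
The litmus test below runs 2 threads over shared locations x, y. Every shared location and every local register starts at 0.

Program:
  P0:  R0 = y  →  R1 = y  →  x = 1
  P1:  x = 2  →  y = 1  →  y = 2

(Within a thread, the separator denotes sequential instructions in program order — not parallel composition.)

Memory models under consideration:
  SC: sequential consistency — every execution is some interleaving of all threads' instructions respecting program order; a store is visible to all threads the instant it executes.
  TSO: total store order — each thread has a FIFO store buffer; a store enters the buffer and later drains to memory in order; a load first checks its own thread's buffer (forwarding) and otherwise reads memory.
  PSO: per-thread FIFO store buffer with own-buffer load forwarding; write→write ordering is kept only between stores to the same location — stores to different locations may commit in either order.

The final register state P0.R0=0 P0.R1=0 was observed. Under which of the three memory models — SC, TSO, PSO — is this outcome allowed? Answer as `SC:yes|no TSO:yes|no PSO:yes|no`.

outcome vector order: (P0.R0,P0.R1)
under SC → 0/0; 0/1; 0/2; 1/1; 1/2; 2/2
under TSO → 0/0; 0/1; 0/2; 1/1; 1/2; 2/2
under PSO → 0/0; 0/1; 0/2; 1/1; 1/2; 2/2
target 0/0 ∈ {SC,TSO,PSO}

SC:yes TSO:yes PSO:yes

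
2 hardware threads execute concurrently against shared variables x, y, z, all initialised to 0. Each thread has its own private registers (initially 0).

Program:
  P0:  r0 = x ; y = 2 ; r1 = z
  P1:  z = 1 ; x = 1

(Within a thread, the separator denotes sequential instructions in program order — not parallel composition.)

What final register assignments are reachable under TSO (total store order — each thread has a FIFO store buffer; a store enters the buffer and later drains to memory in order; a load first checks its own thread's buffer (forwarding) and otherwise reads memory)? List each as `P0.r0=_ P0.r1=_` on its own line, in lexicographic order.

outcome vector order: (P0.r0,P0.r1)
|TSO outcomes| = 3

P0.r0=0 P0.r1=0
P0.r0=0 P0.r1=1
P0.r0=1 P0.r1=1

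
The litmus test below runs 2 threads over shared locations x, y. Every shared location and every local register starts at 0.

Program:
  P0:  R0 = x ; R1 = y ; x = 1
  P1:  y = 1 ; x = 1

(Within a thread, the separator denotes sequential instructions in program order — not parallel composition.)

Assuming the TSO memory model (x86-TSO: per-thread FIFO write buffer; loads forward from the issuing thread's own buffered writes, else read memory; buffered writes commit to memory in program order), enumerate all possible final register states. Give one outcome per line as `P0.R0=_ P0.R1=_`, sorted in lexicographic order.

P0.R0=0 P0.R1=0
P0.R0=0 P0.R1=1
P0.R0=1 P0.R1=1

outcome vector order: (P0.R0,P0.R1)
|TSO outcomes| = 3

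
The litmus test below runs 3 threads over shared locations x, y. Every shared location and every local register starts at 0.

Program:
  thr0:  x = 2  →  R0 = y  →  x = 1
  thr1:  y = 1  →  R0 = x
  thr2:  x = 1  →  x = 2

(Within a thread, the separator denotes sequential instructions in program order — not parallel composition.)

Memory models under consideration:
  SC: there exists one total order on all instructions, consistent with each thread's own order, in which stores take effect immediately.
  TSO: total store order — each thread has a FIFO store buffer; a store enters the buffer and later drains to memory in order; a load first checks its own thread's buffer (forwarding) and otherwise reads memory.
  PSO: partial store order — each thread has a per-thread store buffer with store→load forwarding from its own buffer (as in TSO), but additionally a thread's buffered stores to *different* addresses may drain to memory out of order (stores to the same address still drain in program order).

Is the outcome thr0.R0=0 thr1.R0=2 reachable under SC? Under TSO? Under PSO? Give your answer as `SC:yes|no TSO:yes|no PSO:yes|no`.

outcome vector order: (thr0.R0,thr1.R0)
[SC] allowed = {0/1 0/2 1/0 1/1 1/2}
[TSO] allowed = {0/0 0/1 0/2 1/0 1/1 1/2}
[PSO] allowed = {0/0 0/1 0/2 1/0 1/1 1/2}
target 0/2 ∈ {SC,TSO,PSO}

SC:yes TSO:yes PSO:yes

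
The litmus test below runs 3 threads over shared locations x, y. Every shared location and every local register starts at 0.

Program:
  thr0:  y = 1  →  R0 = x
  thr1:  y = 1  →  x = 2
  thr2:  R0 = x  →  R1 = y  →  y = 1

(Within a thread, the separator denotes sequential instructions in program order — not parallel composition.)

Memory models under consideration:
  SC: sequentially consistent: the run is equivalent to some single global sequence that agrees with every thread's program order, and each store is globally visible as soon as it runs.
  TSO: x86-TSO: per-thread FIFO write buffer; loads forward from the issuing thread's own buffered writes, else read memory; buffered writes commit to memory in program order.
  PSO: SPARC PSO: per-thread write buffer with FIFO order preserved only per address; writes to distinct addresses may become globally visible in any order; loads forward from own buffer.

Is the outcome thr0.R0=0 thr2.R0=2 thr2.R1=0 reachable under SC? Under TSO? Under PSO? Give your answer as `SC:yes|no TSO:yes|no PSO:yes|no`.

SC:no TSO:no PSO:yes

outcome vector order: (thr0.R0,thr2.R0,thr2.R1)
under SC → (0,0,0), (0,0,1), (0,2,1), (2,0,0), (2,0,1), (2,2,1)
under TSO → (0,0,0), (0,0,1), (0,2,1), (2,0,0), (2,0,1), (2,2,1)
under PSO → (0,0,0), (0,0,1), (0,2,0), (0,2,1), (2,0,0), (2,0,1), (2,2,0), (2,2,1)
target (0,2,0) ∈ {PSO}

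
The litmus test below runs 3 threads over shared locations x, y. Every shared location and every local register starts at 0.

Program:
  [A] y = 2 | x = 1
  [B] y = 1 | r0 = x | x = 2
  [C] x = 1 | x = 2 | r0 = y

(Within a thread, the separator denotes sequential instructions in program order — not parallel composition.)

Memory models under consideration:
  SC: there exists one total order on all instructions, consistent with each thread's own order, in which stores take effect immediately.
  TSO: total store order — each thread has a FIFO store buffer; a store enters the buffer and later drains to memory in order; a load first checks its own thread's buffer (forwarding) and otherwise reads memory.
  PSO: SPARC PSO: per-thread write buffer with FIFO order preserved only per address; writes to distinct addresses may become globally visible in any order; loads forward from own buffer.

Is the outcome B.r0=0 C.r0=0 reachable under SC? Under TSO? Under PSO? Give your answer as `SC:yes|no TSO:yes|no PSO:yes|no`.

SC:no TSO:yes PSO:yes

outcome vector order: (B.r0,C.r0)
under SC → <0 1>, <0 2>, <1 0>, <1 1>, <1 2>, <2 0>, <2 1>, <2 2>
under TSO → <0 0>, <0 1>, <0 2>, <1 0>, <1 1>, <1 2>, <2 0>, <2 1>, <2 2>
under PSO → <0 0>, <0 1>, <0 2>, <1 0>, <1 1>, <1 2>, <2 0>, <2 1>, <2 2>
target <0 0> ∈ {TSO,PSO}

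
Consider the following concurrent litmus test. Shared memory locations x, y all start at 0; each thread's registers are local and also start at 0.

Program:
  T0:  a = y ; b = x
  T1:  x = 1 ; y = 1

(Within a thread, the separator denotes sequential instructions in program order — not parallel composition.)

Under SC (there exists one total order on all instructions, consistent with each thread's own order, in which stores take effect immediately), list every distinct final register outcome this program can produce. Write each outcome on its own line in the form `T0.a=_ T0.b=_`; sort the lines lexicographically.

T0.a=0 T0.b=0
T0.a=0 T0.b=1
T0.a=1 T0.b=1

outcome vector order: (T0.a,T0.b)
|SC outcomes| = 3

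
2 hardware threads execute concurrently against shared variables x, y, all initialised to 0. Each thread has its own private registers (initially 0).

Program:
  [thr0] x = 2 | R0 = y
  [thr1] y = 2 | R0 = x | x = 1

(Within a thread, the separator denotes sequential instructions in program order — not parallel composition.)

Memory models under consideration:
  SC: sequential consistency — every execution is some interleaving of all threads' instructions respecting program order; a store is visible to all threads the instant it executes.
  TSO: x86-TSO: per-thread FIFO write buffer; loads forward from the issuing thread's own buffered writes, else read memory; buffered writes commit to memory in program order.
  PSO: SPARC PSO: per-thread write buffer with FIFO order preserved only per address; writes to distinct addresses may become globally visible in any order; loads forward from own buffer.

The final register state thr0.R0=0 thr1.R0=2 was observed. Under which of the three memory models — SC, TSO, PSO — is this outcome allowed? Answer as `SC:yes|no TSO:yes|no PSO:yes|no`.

SC:yes TSO:yes PSO:yes

outcome vector order: (thr0.R0,thr1.R0)
SC: 3 outcomes — {02, 20, 22}
TSO: 4 outcomes — {00, 02, 20, 22}
PSO: 4 outcomes — {00, 02, 20, 22}
target 02 ∈ {SC,TSO,PSO}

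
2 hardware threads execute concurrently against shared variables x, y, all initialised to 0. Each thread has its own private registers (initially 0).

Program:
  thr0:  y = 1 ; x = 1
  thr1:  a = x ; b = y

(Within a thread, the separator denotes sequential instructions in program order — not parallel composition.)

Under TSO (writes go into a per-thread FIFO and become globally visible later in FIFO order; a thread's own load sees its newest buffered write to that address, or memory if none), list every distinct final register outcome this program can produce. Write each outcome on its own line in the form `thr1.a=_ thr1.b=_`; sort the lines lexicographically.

thr1.a=0 thr1.b=0
thr1.a=0 thr1.b=1
thr1.a=1 thr1.b=1

outcome vector order: (thr1.a,thr1.b)
|TSO outcomes| = 3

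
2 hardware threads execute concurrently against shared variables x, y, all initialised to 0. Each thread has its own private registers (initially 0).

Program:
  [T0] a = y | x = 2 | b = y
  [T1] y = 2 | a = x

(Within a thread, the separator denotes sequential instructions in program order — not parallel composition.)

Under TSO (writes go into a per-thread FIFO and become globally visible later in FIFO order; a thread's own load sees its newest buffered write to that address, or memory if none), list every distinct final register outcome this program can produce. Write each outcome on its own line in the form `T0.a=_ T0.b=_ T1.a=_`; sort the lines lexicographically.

outcome vector order: (T0.a,T0.b,T1.a)
|TSO outcomes| = 6

T0.a=0 T0.b=0 T1.a=0
T0.a=0 T0.b=0 T1.a=2
T0.a=0 T0.b=2 T1.a=0
T0.a=0 T0.b=2 T1.a=2
T0.a=2 T0.b=2 T1.a=0
T0.a=2 T0.b=2 T1.a=2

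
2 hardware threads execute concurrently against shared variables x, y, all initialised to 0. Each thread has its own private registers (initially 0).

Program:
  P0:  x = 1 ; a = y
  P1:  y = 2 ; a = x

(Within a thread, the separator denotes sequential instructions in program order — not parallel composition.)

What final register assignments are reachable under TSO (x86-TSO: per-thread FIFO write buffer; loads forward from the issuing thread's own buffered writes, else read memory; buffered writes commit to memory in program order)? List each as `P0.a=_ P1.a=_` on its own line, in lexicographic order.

P0.a=0 P1.a=0
P0.a=0 P1.a=1
P0.a=2 P1.a=0
P0.a=2 P1.a=1

outcome vector order: (P0.a,P1.a)
|TSO outcomes| = 4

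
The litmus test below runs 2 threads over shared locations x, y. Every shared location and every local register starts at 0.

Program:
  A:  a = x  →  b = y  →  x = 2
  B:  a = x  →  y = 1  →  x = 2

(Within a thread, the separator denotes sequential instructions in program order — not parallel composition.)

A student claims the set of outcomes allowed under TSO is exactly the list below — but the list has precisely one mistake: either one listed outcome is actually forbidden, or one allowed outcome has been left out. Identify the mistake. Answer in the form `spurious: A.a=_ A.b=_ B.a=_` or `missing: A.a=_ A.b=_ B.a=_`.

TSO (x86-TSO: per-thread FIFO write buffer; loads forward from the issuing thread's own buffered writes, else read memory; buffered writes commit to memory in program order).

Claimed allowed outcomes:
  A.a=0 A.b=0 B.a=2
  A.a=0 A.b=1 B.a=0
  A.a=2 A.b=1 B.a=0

outcome vector order: (A.a,A.b,B.a)
under TSO → 000; 002; 010; 210
TSO∖claimed = {000}

missing: A.a=0 A.b=0 B.a=0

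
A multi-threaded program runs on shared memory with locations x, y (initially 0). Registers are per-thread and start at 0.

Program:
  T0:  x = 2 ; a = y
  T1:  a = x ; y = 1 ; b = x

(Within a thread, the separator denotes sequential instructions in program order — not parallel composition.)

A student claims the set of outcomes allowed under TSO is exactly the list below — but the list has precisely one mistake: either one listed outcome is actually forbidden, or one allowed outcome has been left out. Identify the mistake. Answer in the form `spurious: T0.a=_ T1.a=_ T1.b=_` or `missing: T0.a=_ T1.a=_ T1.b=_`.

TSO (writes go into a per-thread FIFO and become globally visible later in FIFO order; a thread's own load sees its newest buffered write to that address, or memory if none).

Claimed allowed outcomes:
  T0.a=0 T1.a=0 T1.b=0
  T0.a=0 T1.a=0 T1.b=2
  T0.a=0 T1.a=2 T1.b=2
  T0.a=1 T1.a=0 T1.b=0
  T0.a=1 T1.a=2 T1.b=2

missing: T0.a=1 T1.a=0 T1.b=2

outcome vector order: (T0.a,T1.a,T1.b)
TSO (6): (0,0,0) (0,0,2) (0,2,2) (1,0,0) (1,0,2) (1,2,2)
TSO∖claimed = {(1,0,2)}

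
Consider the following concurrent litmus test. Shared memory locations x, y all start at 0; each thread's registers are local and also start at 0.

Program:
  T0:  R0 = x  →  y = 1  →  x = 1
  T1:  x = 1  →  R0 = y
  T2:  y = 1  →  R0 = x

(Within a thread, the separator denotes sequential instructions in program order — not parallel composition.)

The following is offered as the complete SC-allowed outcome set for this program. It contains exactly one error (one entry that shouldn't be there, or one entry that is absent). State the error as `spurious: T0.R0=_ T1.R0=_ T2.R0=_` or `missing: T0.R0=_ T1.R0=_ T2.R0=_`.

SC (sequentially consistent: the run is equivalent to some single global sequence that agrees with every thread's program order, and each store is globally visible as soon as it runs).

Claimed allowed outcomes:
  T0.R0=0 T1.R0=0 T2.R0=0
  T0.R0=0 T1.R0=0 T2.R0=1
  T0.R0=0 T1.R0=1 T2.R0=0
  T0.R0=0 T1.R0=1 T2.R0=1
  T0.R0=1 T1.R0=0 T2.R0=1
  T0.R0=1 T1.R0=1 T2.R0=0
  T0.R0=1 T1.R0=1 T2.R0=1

outcome vector order: (T0.R0,T1.R0,T2.R0)
SC: 6 outcomes — {001 010 011 101 110 111}
claimed∖SC = {000}

spurious: T0.R0=0 T1.R0=0 T2.R0=0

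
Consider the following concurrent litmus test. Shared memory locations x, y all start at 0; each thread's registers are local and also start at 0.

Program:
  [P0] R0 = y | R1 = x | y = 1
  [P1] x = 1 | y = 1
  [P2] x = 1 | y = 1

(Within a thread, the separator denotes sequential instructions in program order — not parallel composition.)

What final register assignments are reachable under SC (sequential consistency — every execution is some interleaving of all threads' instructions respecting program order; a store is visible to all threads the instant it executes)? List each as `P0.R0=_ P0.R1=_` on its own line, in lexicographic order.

P0.R0=0 P0.R1=0
P0.R0=0 P0.R1=1
P0.R0=1 P0.R1=1

outcome vector order: (P0.R0,P0.R1)
|SC outcomes| = 3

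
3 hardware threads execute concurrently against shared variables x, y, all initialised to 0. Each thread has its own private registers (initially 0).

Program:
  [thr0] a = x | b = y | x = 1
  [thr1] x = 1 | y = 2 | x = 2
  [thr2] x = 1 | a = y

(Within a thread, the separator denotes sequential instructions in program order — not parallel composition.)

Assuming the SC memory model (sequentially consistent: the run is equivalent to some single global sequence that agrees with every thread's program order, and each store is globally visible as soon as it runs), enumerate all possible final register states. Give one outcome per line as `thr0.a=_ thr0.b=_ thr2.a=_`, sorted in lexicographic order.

outcome vector order: (thr0.a,thr0.b,thr2.a)
|SC outcomes| = 10

thr0.a=0 thr0.b=0 thr2.a=0
thr0.a=0 thr0.b=0 thr2.a=2
thr0.a=0 thr0.b=2 thr2.a=0
thr0.a=0 thr0.b=2 thr2.a=2
thr0.a=1 thr0.b=0 thr2.a=0
thr0.a=1 thr0.b=0 thr2.a=2
thr0.a=1 thr0.b=2 thr2.a=0
thr0.a=1 thr0.b=2 thr2.a=2
thr0.a=2 thr0.b=2 thr2.a=0
thr0.a=2 thr0.b=2 thr2.a=2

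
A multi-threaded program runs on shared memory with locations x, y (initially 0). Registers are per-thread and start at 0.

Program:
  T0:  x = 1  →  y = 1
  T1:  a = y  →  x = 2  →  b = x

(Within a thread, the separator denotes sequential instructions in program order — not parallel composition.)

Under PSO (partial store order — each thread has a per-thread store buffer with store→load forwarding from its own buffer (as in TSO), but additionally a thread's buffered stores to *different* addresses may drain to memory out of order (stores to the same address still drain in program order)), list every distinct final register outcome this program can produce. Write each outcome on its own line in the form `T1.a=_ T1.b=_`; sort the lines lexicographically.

outcome vector order: (T1.a,T1.b)
|PSO outcomes| = 4

T1.a=0 T1.b=1
T1.a=0 T1.b=2
T1.a=1 T1.b=1
T1.a=1 T1.b=2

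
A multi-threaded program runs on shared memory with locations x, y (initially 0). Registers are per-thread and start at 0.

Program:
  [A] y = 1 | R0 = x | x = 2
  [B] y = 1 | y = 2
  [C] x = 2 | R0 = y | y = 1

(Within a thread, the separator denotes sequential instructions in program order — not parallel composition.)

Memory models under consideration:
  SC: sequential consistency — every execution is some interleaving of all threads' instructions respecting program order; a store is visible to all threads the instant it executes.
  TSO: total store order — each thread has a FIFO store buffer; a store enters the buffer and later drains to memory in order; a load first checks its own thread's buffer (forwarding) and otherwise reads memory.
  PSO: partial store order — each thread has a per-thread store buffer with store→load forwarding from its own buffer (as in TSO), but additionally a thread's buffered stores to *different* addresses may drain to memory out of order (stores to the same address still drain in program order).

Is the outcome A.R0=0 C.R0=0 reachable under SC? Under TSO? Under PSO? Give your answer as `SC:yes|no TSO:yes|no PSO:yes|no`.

outcome vector order: (A.R0,C.R0)
SC: 5 outcomes — {<0 1> <0 2> <2 0> <2 1> <2 2>}
TSO: 6 outcomes — {<0 0> <0 1> <0 2> <2 0> <2 1> <2 2>}
PSO: 6 outcomes — {<0 0> <0 1> <0 2> <2 0> <2 1> <2 2>}
target <0 0> ∈ {TSO,PSO}

SC:no TSO:yes PSO:yes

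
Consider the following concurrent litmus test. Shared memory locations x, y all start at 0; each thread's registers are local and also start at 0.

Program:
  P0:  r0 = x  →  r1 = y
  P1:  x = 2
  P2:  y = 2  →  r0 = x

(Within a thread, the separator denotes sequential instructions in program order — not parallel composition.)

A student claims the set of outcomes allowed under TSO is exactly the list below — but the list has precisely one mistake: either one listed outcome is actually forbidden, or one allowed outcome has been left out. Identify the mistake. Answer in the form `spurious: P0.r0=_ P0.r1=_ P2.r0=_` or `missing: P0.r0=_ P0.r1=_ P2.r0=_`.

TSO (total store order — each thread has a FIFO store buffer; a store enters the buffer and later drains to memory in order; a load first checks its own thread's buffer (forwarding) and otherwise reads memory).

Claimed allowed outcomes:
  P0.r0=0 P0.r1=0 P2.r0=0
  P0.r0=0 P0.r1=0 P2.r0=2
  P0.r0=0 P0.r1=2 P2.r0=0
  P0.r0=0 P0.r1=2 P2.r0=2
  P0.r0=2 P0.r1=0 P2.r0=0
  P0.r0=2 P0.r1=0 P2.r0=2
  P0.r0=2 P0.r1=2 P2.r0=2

missing: P0.r0=2 P0.r1=2 P2.r0=0

outcome vector order: (P0.r0,P0.r1,P2.r0)
TSO (8): <0 0 0>, <0 0 2>, <0 2 0>, <0 2 2>, <2 0 0>, <2 0 2>, <2 2 0>, <2 2 2>
TSO∖claimed = {<2 2 0>}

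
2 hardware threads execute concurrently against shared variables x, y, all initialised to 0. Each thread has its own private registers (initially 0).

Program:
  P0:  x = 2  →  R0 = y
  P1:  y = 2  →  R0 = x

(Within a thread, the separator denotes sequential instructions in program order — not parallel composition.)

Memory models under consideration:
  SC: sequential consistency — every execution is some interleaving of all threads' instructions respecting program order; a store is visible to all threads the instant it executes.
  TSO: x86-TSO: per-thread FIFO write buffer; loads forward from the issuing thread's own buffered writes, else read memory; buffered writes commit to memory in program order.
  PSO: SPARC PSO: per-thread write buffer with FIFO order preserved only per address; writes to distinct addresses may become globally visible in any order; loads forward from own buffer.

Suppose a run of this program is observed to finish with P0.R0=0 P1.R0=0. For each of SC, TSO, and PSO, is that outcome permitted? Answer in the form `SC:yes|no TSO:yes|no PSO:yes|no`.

outcome vector order: (P0.R0,P1.R0)
SC: 3 outcomes — {0/2 2/0 2/2}
TSO: 4 outcomes — {0/0 0/2 2/0 2/2}
PSO: 4 outcomes — {0/0 0/2 2/0 2/2}
target 0/0 ∈ {TSO,PSO}

SC:no TSO:yes PSO:yes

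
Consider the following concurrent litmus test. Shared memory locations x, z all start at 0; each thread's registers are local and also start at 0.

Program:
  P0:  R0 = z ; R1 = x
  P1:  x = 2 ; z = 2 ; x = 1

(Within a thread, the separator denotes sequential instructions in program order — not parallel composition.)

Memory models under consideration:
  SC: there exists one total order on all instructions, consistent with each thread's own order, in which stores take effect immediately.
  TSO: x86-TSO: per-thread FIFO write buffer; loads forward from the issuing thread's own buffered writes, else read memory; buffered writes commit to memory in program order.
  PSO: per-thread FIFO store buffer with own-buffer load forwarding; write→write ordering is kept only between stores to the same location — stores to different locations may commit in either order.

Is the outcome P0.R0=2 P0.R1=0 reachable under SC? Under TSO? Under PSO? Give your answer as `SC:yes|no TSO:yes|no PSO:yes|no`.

outcome vector order: (P0.R0,P0.R1)
SC (5): (0,0); (0,1); (0,2); (2,1); (2,2)
TSO (5): (0,0); (0,1); (0,2); (2,1); (2,2)
PSO (6): (0,0); (0,1); (0,2); (2,0); (2,1); (2,2)
target (2,0) ∈ {PSO}

SC:no TSO:no PSO:yes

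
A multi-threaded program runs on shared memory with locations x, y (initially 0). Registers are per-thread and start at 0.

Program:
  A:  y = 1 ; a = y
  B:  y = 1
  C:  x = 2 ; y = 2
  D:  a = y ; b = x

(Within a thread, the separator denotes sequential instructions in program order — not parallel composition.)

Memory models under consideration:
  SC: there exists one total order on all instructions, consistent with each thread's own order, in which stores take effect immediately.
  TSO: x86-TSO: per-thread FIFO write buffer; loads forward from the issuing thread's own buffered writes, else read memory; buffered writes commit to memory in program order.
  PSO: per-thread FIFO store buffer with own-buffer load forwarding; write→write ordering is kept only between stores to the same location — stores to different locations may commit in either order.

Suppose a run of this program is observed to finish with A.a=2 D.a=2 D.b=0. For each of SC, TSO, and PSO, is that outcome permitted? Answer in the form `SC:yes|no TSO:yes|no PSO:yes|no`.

outcome vector order: (A.a,D.a,D.b)
[SC] allowed = {(1,0,0) (1,0,2) (1,1,0) (1,1,2) (1,2,2) (2,0,0) (2,0,2) (2,1,0) (2,1,2) (2,2,2)}
[TSO] allowed = {(1,0,0) (1,0,2) (1,1,0) (1,1,2) (1,2,2) (2,0,0) (2,0,2) (2,1,0) (2,1,2) (2,2,2)}
[PSO] allowed = {(1,0,0) (1,0,2) (1,1,0) (1,1,2) (1,2,0) (1,2,2) (2,0,0) (2,0,2) (2,1,0) (2,1,2) (2,2,0) (2,2,2)}
target (2,2,0) ∈ {PSO}

SC:no TSO:no PSO:yes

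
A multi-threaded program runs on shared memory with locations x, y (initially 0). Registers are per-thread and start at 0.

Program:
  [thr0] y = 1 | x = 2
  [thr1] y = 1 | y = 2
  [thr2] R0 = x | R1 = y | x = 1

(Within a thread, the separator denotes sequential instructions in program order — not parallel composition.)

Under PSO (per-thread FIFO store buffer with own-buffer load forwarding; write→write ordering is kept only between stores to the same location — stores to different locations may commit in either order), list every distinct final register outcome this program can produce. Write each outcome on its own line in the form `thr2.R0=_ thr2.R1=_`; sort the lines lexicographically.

outcome vector order: (thr2.R0,thr2.R1)
|PSO outcomes| = 6

thr2.R0=0 thr2.R1=0
thr2.R0=0 thr2.R1=1
thr2.R0=0 thr2.R1=2
thr2.R0=2 thr2.R1=0
thr2.R0=2 thr2.R1=1
thr2.R0=2 thr2.R1=2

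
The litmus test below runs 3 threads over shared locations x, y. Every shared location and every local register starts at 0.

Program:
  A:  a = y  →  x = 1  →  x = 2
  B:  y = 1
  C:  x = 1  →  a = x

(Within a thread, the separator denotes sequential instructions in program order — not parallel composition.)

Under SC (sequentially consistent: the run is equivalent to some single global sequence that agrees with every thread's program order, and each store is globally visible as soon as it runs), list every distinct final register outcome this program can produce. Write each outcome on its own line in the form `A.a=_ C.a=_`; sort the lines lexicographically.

outcome vector order: (A.a,C.a)
|SC outcomes| = 4

A.a=0 C.a=1
A.a=0 C.a=2
A.a=1 C.a=1
A.a=1 C.a=2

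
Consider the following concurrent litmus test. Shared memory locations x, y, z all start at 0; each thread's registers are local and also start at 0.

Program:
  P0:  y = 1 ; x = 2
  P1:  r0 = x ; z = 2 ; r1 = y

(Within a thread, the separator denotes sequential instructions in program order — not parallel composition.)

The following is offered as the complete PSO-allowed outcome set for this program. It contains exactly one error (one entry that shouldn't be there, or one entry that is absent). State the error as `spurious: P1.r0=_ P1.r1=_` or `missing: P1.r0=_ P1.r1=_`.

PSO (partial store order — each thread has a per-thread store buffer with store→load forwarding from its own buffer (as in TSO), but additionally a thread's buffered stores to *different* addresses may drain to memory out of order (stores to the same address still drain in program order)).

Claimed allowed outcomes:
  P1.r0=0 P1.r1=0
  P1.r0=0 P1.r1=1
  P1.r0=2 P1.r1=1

outcome vector order: (P1.r0,P1.r1)
PSO (4): 00 01 20 21
PSO∖claimed = {20}

missing: P1.r0=2 P1.r1=0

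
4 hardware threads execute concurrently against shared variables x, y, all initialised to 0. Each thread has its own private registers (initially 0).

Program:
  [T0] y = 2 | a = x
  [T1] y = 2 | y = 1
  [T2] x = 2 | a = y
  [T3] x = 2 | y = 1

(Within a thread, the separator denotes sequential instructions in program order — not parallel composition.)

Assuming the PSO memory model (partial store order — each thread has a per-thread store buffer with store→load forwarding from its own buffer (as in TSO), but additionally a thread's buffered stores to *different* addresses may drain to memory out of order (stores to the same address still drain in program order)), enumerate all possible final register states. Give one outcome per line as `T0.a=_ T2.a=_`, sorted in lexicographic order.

outcome vector order: (T0.a,T2.a)
|PSO outcomes| = 6

T0.a=0 T2.a=0
T0.a=0 T2.a=1
T0.a=0 T2.a=2
T0.a=2 T2.a=0
T0.a=2 T2.a=1
T0.a=2 T2.a=2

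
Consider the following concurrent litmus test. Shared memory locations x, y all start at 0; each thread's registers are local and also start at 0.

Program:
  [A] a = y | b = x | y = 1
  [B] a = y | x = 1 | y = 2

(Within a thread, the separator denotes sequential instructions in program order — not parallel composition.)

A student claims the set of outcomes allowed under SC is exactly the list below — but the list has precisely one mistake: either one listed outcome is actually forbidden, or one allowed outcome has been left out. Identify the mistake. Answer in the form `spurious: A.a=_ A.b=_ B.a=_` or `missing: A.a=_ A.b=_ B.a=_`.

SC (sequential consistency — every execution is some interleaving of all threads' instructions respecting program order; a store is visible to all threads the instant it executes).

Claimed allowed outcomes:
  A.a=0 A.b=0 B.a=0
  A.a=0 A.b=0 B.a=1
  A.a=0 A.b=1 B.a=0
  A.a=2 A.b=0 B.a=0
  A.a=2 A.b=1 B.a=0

outcome vector order: (A.a,A.b,B.a)
under SC → <0 0 0>, <0 0 1>, <0 1 0>, <2 1 0>
claimed∖SC = {<2 0 0>}

spurious: A.a=2 A.b=0 B.a=0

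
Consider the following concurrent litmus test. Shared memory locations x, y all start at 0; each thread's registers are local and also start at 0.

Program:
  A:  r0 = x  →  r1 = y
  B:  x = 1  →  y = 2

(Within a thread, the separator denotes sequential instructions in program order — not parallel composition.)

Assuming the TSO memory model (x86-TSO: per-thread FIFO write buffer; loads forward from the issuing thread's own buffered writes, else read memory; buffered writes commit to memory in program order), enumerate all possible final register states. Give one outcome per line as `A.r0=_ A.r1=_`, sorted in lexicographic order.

outcome vector order: (A.r0,A.r1)
|TSO outcomes| = 4

A.r0=0 A.r1=0
A.r0=0 A.r1=2
A.r0=1 A.r1=0
A.r0=1 A.r1=2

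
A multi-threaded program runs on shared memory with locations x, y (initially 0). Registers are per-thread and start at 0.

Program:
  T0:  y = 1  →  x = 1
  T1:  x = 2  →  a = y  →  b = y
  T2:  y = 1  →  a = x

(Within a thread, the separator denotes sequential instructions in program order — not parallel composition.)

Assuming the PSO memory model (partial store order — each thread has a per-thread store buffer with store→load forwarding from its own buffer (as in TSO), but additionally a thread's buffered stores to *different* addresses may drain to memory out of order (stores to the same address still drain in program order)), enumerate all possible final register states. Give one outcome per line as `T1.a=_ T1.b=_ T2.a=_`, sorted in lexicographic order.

outcome vector order: (T1.a,T1.b,T2.a)
|PSO outcomes| = 9

T1.a=0 T1.b=0 T2.a=0
T1.a=0 T1.b=0 T2.a=1
T1.a=0 T1.b=0 T2.a=2
T1.a=0 T1.b=1 T2.a=0
T1.a=0 T1.b=1 T2.a=1
T1.a=0 T1.b=1 T2.a=2
T1.a=1 T1.b=1 T2.a=0
T1.a=1 T1.b=1 T2.a=1
T1.a=1 T1.b=1 T2.a=2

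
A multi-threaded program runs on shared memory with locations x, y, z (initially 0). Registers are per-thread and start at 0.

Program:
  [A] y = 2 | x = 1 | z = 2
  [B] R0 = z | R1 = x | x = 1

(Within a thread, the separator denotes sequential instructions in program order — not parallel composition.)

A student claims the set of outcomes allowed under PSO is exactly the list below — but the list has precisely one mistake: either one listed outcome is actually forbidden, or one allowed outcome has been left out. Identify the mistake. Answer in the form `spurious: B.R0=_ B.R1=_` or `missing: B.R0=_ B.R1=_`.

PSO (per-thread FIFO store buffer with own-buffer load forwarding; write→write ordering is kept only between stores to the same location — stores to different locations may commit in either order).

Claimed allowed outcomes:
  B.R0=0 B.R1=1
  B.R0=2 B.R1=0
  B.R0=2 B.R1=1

missing: B.R0=0 B.R1=0

outcome vector order: (B.R0,B.R1)
[PSO] allowed = {0/0 0/1 2/0 2/1}
PSO∖claimed = {0/0}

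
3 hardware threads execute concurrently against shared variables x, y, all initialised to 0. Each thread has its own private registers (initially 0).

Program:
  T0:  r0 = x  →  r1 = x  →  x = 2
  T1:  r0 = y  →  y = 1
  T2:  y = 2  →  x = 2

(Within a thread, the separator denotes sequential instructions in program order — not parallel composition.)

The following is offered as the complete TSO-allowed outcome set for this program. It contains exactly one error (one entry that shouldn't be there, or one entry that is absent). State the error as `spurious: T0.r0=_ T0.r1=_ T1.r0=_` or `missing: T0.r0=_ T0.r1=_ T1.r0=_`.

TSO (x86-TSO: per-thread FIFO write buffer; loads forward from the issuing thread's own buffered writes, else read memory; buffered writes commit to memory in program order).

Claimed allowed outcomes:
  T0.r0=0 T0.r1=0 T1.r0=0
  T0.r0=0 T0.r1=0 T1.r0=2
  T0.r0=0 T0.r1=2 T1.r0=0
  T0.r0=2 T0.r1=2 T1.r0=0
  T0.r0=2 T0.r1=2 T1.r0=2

missing: T0.r0=0 T0.r1=2 T1.r0=2

outcome vector order: (T0.r0,T0.r1,T1.r0)
TSO: 6 outcomes — {000 002 020 022 220 222}
TSO∖claimed = {022}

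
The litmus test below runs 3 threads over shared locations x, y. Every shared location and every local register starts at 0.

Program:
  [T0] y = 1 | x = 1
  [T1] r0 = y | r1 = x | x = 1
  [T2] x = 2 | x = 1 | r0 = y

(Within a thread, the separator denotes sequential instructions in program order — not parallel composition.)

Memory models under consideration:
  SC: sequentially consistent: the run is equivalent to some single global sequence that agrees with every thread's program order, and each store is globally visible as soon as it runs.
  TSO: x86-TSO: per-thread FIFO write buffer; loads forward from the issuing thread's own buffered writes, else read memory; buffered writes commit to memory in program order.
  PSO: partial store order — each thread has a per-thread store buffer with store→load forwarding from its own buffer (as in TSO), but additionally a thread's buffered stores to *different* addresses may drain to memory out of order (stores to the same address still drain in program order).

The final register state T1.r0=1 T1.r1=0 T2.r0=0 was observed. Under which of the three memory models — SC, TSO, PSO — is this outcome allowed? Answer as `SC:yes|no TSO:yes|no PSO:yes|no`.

outcome vector order: (T1.r0,T1.r1,T2.r0)
SC: 10 outcomes — {<0 0 0>, <0 0 1>, <0 1 0>, <0 1 1>, <0 2 0>, <0 2 1>, <1 0 1>, <1 1 0>, <1 1 1>, <1 2 1>}
TSO: 12 outcomes — {<0 0 0>, <0 0 1>, <0 1 0>, <0 1 1>, <0 2 0>, <0 2 1>, <1 0 0>, <1 0 1>, <1 1 0>, <1 1 1>, <1 2 0>, <1 2 1>}
PSO: 12 outcomes — {<0 0 0>, <0 0 1>, <0 1 0>, <0 1 1>, <0 2 0>, <0 2 1>, <1 0 0>, <1 0 1>, <1 1 0>, <1 1 1>, <1 2 0>, <1 2 1>}
target <1 0 0> ∈ {TSO,PSO}

SC:no TSO:yes PSO:yes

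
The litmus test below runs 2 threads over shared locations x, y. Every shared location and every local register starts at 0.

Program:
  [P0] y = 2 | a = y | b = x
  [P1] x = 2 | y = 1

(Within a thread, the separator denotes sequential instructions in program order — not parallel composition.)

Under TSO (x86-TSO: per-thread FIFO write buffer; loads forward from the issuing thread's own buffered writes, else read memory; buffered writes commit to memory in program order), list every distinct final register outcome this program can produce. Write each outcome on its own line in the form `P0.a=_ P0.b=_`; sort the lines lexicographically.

P0.a=1 P0.b=2
P0.a=2 P0.b=0
P0.a=2 P0.b=2

outcome vector order: (P0.a,P0.b)
|TSO outcomes| = 3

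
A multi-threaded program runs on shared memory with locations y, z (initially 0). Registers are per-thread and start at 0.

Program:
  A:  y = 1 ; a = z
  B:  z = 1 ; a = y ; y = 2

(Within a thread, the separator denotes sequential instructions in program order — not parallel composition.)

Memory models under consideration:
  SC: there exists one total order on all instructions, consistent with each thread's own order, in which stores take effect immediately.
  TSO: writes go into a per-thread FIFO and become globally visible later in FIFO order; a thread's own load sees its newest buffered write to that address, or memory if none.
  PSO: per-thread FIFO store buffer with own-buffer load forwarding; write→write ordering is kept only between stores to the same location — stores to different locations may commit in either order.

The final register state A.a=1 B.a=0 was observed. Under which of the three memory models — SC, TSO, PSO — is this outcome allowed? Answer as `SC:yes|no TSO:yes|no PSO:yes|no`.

SC:yes TSO:yes PSO:yes

outcome vector order: (A.a,B.a)
[SC] allowed = {01 10 11}
[TSO] allowed = {00 01 10 11}
[PSO] allowed = {00 01 10 11}
target 10 ∈ {SC,TSO,PSO}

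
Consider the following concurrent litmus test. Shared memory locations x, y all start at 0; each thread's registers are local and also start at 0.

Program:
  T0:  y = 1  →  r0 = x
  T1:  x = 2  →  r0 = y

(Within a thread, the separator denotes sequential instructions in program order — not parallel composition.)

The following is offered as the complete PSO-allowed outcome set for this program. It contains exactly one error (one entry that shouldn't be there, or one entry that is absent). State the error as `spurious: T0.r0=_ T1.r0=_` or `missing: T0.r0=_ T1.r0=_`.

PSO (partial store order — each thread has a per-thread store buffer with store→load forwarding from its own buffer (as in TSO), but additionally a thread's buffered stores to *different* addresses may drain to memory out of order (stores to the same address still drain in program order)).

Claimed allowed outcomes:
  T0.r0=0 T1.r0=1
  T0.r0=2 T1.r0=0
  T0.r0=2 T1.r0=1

outcome vector order: (T0.r0,T1.r0)
PSO (4): (0,0); (0,1); (2,0); (2,1)
PSO∖claimed = {(0,0)}

missing: T0.r0=0 T1.r0=0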